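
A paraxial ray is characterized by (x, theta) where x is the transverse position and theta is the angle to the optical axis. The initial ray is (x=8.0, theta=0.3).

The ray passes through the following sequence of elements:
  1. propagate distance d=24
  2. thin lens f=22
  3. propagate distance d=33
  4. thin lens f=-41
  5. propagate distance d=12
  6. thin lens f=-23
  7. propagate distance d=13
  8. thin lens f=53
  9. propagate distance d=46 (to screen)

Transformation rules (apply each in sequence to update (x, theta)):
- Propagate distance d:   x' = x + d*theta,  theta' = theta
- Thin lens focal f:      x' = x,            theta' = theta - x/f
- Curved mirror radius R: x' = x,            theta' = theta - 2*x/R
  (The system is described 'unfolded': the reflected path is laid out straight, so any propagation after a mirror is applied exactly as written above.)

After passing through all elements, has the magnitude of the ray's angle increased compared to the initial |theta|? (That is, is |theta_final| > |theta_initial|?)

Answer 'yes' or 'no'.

Initial: x=8.0000 theta=0.3000
After 1 (propagate distance d=24): x=15.2000 theta=0.3000
After 2 (thin lens f=22): x=15.2000 theta=-43/110 (≈-0.3909)
After 3 (propagate distance d=33): x=2.3000 theta=-43/110 (≈-0.3909)
After 4 (thin lens f=-41): x=2.3000 theta=-151/451 (≈-0.3348)
After 5 (propagate distance d=12): x=-7747/4510 (≈-1.7177) theta=-151/451 (≈-0.3348)
After 6 (thin lens f=-23): x=-7747/4510 (≈-1.7177) theta=-42477/103730 (≈-0.4095)
After 7 (propagate distance d=13): x=-365191/51865 (≈-7.0412) theta=-42477/103730 (≈-0.4095)
After 8 (thin lens f=53): x=-365191/51865 (≈-7.0412) theta=-1520899/5497690 (≈-0.2766)
After 9 (propagate distance d=46 (to screen)): x=-10867160/549769 (≈-19.7668) theta=-1520899/5497690 (≈-0.2766)
|theta_initial|=0.3000 |theta_final|=1520899/5497690 (≈0.2766) -> not increased

Answer: no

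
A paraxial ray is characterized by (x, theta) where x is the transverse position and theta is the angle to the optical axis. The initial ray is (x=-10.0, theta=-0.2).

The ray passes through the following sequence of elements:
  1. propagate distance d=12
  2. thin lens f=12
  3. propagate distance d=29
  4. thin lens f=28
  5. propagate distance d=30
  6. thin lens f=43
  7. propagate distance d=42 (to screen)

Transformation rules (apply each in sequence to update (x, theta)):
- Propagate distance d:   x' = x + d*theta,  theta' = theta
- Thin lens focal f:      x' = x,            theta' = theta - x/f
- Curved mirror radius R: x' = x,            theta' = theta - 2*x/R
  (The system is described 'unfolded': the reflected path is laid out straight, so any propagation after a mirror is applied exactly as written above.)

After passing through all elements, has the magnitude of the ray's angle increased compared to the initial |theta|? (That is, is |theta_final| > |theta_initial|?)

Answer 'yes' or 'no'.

Answer: no

Derivation:
Initial: x=-10.0000 theta=-0.2000
After 1 (propagate distance d=12): x=-12.4000 theta=-0.2000
After 2 (thin lens f=12): x=-12.4000 theta=5/6 (≈0.8333)
After 3 (propagate distance d=29): x=353/30 (≈11.7667) theta=5/6 (≈0.8333)
After 4 (thin lens f=28): x=353/30 (≈11.7667) theta=347/840 (≈0.4131)
After 5 (propagate distance d=30): x=10147/420 (≈24.1595) theta=347/840 (≈0.4131)
After 6 (thin lens f=43): x=10147/420 (≈24.1595) theta=-1791/12040 (≈-0.1488)
After 7 (propagate distance d=42 (to screen)): x=80872/4515 (≈17.9118) theta=-1791/12040 (≈-0.1488)
|theta_initial|=0.2000 |theta_final|=1791/12040 (≈0.1488) -> not increased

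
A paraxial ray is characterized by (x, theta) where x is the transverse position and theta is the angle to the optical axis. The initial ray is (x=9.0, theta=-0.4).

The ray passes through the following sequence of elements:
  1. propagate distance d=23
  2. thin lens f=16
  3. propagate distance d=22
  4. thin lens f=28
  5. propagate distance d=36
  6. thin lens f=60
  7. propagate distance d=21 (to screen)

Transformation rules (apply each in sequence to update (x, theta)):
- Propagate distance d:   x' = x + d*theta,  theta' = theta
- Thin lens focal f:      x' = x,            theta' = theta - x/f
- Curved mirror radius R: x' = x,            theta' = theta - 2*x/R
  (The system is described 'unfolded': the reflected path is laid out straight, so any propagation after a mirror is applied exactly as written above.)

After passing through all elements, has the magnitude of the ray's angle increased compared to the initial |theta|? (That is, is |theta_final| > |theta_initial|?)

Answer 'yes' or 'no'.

Initial: x=9.0000 theta=-0.4000
After 1 (propagate distance d=23): x=-0.2000 theta=-0.4000
After 2 (thin lens f=16): x=-0.2000 theta=-0.3875
After 3 (propagate distance d=22): x=-8.7250 theta=-0.3875
After 4 (thin lens f=28): x=-8.7250 theta=-17/224 (≈-0.0759)
After 5 (propagate distance d=36): x=-401/35 (≈-11.4571) theta=-17/224 (≈-0.0759)
After 6 (thin lens f=60): x=-401/35 (≈-11.4571) theta=1933/16800 (≈0.1151)
After 7 (propagate distance d=21 (to screen)): x=-50629/5600 (≈-9.0409) theta=1933/16800 (≈0.1151)
|theta_initial|=0.4000 |theta_final|=1933/16800 (≈0.1151) -> not increased

Answer: no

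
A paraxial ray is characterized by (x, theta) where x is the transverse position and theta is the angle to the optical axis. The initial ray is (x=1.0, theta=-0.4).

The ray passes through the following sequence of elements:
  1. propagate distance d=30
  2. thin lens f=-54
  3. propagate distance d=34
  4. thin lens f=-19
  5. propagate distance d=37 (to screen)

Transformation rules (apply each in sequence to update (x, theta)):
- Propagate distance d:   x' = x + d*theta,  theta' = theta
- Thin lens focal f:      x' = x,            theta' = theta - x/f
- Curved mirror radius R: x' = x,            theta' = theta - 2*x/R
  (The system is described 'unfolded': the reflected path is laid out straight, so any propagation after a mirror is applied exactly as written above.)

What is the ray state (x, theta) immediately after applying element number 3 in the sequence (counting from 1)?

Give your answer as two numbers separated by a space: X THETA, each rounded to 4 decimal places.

Answer: -31.5259 -0.6037

Derivation:
Initial: x=1.0000 theta=-0.4000
After 1 (propagate distance d=30): x=-11.0000 theta=-0.4000
After 2 (thin lens f=-54): x=-11.0000 theta=-163/270 (≈-0.6037)
After 3 (propagate distance d=34): x=-4256/135 (≈-31.5259) theta=-163/270 (≈-0.6037)
Rounded to 4 decimal places: x = -31.5259, theta = -0.6037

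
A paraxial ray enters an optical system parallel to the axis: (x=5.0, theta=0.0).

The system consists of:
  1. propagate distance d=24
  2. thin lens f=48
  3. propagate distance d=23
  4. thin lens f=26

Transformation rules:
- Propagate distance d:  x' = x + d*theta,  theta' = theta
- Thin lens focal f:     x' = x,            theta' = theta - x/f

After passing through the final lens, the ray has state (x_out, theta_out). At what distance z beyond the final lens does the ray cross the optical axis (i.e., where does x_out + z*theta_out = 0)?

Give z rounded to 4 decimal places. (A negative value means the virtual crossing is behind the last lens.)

Answer: 12.7451

Derivation:
Initial: x=5.0000 theta=0.0000
After 1 (propagate distance d=24): x=5.0000 theta=0.0000
After 2 (thin lens f=48): x=5.0000 theta=-5/48 (≈-0.1042)
After 3 (propagate distance d=23): x=125/48 (≈2.6042) theta=-5/48 (≈-0.1042)
After 4 (thin lens f=26): x=125/48 (≈2.6042) theta=-85/416 (≈-0.2043)
z_focus = -x_out/theta_out = -(125/48)/(-85/416) = 650/51 ≈ 12.7451
Rounded to 4 decimal places: z = 12.7451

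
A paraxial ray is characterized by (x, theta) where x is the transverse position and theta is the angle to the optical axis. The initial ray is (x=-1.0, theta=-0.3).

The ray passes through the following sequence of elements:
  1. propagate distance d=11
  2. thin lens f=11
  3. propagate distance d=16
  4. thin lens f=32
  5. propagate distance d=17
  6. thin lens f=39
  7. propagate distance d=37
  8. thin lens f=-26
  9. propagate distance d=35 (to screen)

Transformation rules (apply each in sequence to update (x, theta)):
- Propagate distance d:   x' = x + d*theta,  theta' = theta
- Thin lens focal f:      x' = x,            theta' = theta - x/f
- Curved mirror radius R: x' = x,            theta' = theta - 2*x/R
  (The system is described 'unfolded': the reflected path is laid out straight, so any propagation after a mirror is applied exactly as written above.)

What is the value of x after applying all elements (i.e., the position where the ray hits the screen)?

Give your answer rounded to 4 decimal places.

Answer: 21.7401

Derivation:
Initial: x=-1.0000 theta=-0.3000
After 1 (propagate distance d=11): x=-4.3000 theta=-0.3000
After 2 (thin lens f=11): x=-4.3000 theta=1/11 (≈0.0909)
After 3 (propagate distance d=16): x=-313/110 (≈-2.8455) theta=1/11 (≈0.0909)
After 4 (thin lens f=32): x=-313/110 (≈-2.8455) theta=633/3520 (≈0.1798)
After 5 (propagate distance d=17): x=149/704 (≈0.2116) theta=633/3520 (≈0.1798)
After 6 (thin lens f=39): x=149/704 (≈0.2116) theta=11971/68640 (≈0.1744)
After 7 (propagate distance d=37): x=914909/137280 (≈6.6645) theta=11971/68640 (≈0.1744)
After 8 (thin lens f=-26): x=914909/137280 (≈6.6645) theta=512467/1189760 (≈0.4307)
After 9 (propagate distance d=35 (to screen)): x=77596669/3569280 (≈21.7401) theta=512467/1189760 (≈0.4307)
Rounded to 4 decimal places: x = 21.7401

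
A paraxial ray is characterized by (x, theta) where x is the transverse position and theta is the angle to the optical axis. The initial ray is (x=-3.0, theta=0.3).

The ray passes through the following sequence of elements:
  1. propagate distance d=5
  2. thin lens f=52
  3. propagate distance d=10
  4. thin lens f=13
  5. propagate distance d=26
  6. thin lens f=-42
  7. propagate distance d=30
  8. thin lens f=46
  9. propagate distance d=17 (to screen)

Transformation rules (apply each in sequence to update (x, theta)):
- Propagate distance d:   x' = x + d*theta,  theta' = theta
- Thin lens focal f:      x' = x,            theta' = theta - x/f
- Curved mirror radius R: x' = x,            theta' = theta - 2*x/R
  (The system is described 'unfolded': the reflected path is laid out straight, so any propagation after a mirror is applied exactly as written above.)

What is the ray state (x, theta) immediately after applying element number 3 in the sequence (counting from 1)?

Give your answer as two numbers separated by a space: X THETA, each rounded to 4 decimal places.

Answer: 1.7885 0.3288

Derivation:
Initial: x=-3.0000 theta=0.3000
After 1 (propagate distance d=5): x=-1.5000 theta=0.3000
After 2 (thin lens f=52): x=-1.5000 theta=171/520 (≈0.3288)
After 3 (propagate distance d=10): x=93/52 (≈1.7885) theta=171/520 (≈0.3288)
Rounded to 4 decimal places: x = 1.7885, theta = 0.3288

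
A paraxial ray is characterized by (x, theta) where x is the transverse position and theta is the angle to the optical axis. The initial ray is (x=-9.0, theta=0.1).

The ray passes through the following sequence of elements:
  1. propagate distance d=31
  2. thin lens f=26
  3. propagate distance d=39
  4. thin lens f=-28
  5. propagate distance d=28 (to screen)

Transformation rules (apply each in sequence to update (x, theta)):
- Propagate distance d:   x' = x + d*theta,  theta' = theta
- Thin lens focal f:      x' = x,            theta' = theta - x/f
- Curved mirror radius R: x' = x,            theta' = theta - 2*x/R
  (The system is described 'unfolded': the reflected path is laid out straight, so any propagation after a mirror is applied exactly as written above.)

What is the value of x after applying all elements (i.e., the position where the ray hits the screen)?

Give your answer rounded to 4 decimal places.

Answer: 22.8538

Derivation:
Initial: x=-9.0000 theta=0.1000
After 1 (propagate distance d=31): x=-5.9000 theta=0.1000
After 2 (thin lens f=26): x=-5.9000 theta=17/52 (≈0.3269)
After 3 (propagate distance d=39): x=6.8500 theta=17/52 (≈0.3269)
After 4 (thin lens f=-28): x=6.8500 theta=4161/7280 (≈0.5716)
After 5 (propagate distance d=28 (to screen)): x=2971/130 (≈22.8538) theta=4161/7280 (≈0.5716)
Rounded to 4 decimal places: x = 22.8538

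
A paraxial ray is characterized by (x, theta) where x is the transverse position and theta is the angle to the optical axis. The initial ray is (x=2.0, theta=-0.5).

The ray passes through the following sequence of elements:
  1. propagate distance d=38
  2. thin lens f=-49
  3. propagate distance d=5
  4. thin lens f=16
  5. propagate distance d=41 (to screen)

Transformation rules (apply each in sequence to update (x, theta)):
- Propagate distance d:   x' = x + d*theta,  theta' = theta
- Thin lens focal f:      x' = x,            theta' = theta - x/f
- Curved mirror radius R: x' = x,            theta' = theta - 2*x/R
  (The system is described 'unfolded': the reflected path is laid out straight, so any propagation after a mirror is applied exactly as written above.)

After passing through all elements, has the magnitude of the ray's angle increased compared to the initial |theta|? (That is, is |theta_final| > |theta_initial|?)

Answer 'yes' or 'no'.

Initial: x=2.0000 theta=-0.5000
After 1 (propagate distance d=38): x=-17.0000 theta=-0.5000
After 2 (thin lens f=-49): x=-17.0000 theta=-83/98 (≈-0.8469)
After 3 (propagate distance d=5): x=-2081/98 (≈-21.2347) theta=-83/98 (≈-0.8469)
After 4 (thin lens f=16): x=-2081/98 (≈-21.2347) theta=753/1568 (≈0.4802)
After 5 (propagate distance d=41 (to screen)): x=-2423/1568 (≈-1.5453) theta=753/1568 (≈0.4802)
|theta_initial|=0.5000 |theta_final|=753/1568 (≈0.4802) -> not increased

Answer: no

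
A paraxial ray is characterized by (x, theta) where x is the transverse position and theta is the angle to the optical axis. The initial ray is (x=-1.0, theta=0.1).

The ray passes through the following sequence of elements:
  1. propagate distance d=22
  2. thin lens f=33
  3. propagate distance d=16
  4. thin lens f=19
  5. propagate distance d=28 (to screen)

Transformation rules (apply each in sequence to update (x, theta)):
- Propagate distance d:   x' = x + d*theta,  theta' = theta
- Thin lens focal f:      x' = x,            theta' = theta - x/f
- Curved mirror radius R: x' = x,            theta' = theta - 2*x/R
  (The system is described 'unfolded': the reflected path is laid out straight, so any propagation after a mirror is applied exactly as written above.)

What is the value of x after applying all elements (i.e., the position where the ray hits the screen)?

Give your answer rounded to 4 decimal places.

Answer: 0.7311

Derivation:
Initial: x=-1.0000 theta=0.1000
After 1 (propagate distance d=22): x=1.2000 theta=0.1000
After 2 (thin lens f=33): x=1.2000 theta=7/110 (≈0.0636)
After 3 (propagate distance d=16): x=122/55 (≈2.2182) theta=7/110 (≈0.0636)
After 4 (thin lens f=19): x=122/55 (≈2.2182) theta=-111/2090 (≈-0.0531)
After 5 (propagate distance d=28 (to screen)): x=764/1045 (≈0.7311) theta=-111/2090 (≈-0.0531)
Rounded to 4 decimal places: x = 0.7311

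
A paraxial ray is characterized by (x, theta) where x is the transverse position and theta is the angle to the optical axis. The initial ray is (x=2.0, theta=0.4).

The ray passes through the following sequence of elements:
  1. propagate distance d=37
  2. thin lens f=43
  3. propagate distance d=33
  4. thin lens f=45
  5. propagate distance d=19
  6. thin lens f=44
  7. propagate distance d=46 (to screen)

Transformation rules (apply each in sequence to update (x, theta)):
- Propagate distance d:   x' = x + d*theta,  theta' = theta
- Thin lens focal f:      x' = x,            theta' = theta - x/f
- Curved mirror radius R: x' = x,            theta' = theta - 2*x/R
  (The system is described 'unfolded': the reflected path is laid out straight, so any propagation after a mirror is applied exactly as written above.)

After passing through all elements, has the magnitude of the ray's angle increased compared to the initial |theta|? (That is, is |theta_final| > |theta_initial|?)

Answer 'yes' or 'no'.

Answer: yes

Derivation:
Initial: x=2.0000 theta=0.4000
After 1 (propagate distance d=37): x=16.8000 theta=0.4000
After 2 (thin lens f=43): x=16.8000 theta=2/215 (≈0.0093)
After 3 (propagate distance d=33): x=3678/215 (≈17.1070) theta=2/215 (≈0.0093)
After 4 (thin lens f=45): x=3678/215 (≈17.1070) theta=-1196/3225 (≈-0.3709)
After 5 (propagate distance d=19): x=32446/3225 (≈10.0608) theta=-1196/3225 (≈-0.3709)
After 6 (thin lens f=44): x=32446/3225 (≈10.0608) theta=-8507/14190 (≈-0.5995)
After 7 (propagate distance d=46 (to screen)): x=-207133/11825 (≈-17.5165) theta=-8507/14190 (≈-0.5995)
|theta_initial|=0.4000 |theta_final|=8507/14190 (≈0.5995) -> increased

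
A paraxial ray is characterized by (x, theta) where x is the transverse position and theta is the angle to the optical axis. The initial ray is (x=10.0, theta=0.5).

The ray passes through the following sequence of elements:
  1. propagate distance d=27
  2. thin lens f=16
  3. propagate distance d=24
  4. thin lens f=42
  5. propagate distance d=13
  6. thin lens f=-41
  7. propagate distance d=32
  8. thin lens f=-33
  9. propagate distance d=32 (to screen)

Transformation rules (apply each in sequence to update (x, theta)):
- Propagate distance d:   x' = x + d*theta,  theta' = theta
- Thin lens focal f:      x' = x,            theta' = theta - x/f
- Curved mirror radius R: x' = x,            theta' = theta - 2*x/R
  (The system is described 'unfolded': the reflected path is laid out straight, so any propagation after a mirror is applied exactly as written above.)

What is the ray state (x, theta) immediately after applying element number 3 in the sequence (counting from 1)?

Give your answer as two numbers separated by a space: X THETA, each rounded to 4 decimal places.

Answer: 0.2500 -0.9688

Derivation:
Initial: x=10.0000 theta=0.5000
After 1 (propagate distance d=27): x=23.5000 theta=0.5000
After 2 (thin lens f=16): x=23.5000 theta=-31/32 (≈-0.9688)
After 3 (propagate distance d=24): x=0.2500 theta=-31/32 (≈-0.9688)
Rounded to 4 decimal places: x = 0.2500, theta = -0.9688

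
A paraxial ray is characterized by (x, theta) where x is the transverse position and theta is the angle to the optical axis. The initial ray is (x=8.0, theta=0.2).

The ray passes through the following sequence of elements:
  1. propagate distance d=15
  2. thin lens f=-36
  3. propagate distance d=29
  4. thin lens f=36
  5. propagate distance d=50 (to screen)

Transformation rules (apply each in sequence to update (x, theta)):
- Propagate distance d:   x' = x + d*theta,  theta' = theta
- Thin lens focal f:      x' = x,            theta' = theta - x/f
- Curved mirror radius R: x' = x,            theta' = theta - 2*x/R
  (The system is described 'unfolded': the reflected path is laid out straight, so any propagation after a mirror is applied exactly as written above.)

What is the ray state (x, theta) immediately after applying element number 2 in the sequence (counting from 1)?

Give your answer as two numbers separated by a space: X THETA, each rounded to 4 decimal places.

Initial: x=8.0000 theta=0.2000
After 1 (propagate distance d=15): x=11.0000 theta=0.2000
After 2 (thin lens f=-36): x=11.0000 theta=91/180 (≈0.5056)
Rounded to 4 decimal places: x = 11.0000, theta = 0.5056

Answer: 11.0000 0.5056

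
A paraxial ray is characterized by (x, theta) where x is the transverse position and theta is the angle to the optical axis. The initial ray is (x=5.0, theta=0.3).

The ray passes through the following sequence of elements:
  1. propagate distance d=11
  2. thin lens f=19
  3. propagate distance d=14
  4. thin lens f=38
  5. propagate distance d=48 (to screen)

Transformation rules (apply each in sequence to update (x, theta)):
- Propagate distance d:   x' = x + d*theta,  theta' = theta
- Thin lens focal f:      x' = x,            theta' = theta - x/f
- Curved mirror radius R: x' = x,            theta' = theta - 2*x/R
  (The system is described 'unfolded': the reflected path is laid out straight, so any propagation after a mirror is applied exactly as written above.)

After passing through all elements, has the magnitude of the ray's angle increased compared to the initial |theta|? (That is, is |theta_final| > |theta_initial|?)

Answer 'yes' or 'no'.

Answer: yes

Derivation:
Initial: x=5.0000 theta=0.3000
After 1 (propagate distance d=11): x=8.3000 theta=0.3000
After 2 (thin lens f=19): x=8.3000 theta=-13/95 (≈-0.1368)
After 3 (propagate distance d=14): x=1213/190 (≈6.3842) theta=-13/95 (≈-0.1368)
After 4 (thin lens f=38): x=1213/190 (≈6.3842) theta=-2201/7220 (≈-0.3048)
After 5 (propagate distance d=48 (to screen)): x=-29777/3610 (≈-8.2485) theta=-2201/7220 (≈-0.3048)
|theta_initial|=0.3000 |theta_final|=2201/7220 (≈0.3048) -> increased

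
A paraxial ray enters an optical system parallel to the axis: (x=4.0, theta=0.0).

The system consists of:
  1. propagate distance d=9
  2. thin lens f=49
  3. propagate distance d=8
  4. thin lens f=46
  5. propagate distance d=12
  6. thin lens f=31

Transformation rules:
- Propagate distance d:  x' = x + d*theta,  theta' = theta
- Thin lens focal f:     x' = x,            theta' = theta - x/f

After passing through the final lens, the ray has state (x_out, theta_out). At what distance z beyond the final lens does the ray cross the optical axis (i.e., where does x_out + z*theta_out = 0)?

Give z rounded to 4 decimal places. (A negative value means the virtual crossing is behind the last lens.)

Initial: x=4.0000 theta=0.0000
After 1 (propagate distance d=9): x=4.0000 theta=0.0000
After 2 (thin lens f=49): x=4.0000 theta=-4/49 (≈-0.0816)
After 3 (propagate distance d=8): x=164/49 (≈3.3469) theta=-4/49 (≈-0.0816)
After 4 (thin lens f=46): x=164/49 (≈3.3469) theta=-174/1127 (≈-0.1544)
After 5 (propagate distance d=12): x=1684/1127 (≈1.4942) theta=-174/1127 (≈-0.1544)
After 6 (thin lens f=31): x=1684/1127 (≈1.4942) theta=-7078/34937 (≈-0.2026)
z_focus = -x_out/theta_out = -(1684/1127)/(-7078/34937) = 26102/3539 ≈ 7.3755
Rounded to 4 decimal places: z = 7.3755

Answer: 7.3755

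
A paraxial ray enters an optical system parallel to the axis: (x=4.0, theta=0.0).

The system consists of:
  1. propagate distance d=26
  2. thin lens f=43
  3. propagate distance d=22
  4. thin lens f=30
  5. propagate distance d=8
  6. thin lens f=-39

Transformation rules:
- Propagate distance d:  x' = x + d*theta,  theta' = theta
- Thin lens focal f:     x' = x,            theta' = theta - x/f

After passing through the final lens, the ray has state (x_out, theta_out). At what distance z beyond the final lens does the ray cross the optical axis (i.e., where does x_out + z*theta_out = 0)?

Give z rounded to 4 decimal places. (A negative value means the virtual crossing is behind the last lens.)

Answer: 4.8998

Derivation:
Initial: x=4.0000 theta=0.0000
After 1 (propagate distance d=26): x=4.0000 theta=0.0000
After 2 (thin lens f=43): x=4.0000 theta=-4/43 (≈-0.0930)
After 3 (propagate distance d=22): x=84/43 (≈1.9535) theta=-4/43 (≈-0.0930)
After 4 (thin lens f=30): x=84/43 (≈1.9535) theta=-34/215 (≈-0.1581)
After 5 (propagate distance d=8): x=148/215 (≈0.6884) theta=-34/215 (≈-0.1581)
After 6 (thin lens f=-39): x=148/215 (≈0.6884) theta=-1178/8385 (≈-0.1405)
z_focus = -x_out/theta_out = -(148/215)/(-1178/8385) = 2886/589 ≈ 4.8998
Rounded to 4 decimal places: z = 4.8998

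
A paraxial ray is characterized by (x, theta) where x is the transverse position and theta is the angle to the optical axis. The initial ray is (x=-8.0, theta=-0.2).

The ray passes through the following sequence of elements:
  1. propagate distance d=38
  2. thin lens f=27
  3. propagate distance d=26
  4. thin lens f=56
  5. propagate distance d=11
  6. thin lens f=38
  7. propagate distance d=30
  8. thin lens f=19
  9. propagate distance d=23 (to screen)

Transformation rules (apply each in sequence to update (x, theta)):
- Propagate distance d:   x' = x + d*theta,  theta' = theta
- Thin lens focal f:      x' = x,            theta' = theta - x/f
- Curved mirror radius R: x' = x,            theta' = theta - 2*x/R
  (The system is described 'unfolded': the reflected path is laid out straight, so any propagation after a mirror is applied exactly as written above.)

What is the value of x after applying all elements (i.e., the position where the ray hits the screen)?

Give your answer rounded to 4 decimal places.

Initial: x=-8.0000 theta=-0.2000
After 1 (propagate distance d=38): x=-15.6000 theta=-0.2000
After 2 (thin lens f=27): x=-15.6000 theta=17/45 (≈0.3778)
After 3 (propagate distance d=26): x=-52/9 (≈-5.7778) theta=17/45 (≈0.3778)
After 4 (thin lens f=56): x=-52/9 (≈-5.7778) theta=101/210 (≈0.4810)
After 5 (propagate distance d=11): x=-307/630 (≈-0.4873) theta=101/210 (≈0.4810)
After 6 (thin lens f=38): x=-307/630 (≈-0.4873) theta=11821/23940 (≈0.4938)
After 7 (propagate distance d=30): x=85741/5985 (≈14.3260) theta=11821/23940 (≈0.4938)
After 8 (thin lens f=19): x=85741/5985 (≈14.3260) theta=-7891/30324 (≈-0.2602)
After 9 (propagate distance d=23 (to screen)): x=3793921/454860 (≈8.3409) theta=-7891/30324 (≈-0.2602)
Rounded to 4 decimal places: x = 8.3409

Answer: 8.3409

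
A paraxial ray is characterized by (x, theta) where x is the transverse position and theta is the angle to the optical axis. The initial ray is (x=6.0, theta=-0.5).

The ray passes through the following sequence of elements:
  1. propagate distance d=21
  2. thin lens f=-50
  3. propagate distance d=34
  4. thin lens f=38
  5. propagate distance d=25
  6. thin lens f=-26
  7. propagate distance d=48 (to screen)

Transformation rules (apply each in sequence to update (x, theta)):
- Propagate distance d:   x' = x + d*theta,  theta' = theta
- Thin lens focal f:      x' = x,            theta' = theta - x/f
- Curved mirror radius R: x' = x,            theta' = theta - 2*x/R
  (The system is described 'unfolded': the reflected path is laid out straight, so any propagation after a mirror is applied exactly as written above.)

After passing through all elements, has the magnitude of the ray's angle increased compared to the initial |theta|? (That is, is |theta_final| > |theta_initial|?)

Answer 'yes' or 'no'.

Initial: x=6.0000 theta=-0.5000
After 1 (propagate distance d=21): x=-4.5000 theta=-0.5000
After 2 (thin lens f=-50): x=-4.5000 theta=-0.5900
After 3 (propagate distance d=34): x=-24.5600 theta=-0.5900
After 4 (thin lens f=38): x=-24.5600 theta=107/1900 (≈0.0563)
After 5 (propagate distance d=25): x=-43989/1900 (≈-23.1521) theta=107/1900 (≈0.0563)
After 6 (thin lens f=-26): x=-43989/1900 (≈-23.1521) theta=-41207/49400 (≈-0.8341)
After 7 (propagate distance d=48 (to screen)): x=-62433/988 (≈-63.1913) theta=-41207/49400 (≈-0.8341)
|theta_initial|=0.5000 |theta_final|=41207/49400 (≈0.8341) -> increased

Answer: yes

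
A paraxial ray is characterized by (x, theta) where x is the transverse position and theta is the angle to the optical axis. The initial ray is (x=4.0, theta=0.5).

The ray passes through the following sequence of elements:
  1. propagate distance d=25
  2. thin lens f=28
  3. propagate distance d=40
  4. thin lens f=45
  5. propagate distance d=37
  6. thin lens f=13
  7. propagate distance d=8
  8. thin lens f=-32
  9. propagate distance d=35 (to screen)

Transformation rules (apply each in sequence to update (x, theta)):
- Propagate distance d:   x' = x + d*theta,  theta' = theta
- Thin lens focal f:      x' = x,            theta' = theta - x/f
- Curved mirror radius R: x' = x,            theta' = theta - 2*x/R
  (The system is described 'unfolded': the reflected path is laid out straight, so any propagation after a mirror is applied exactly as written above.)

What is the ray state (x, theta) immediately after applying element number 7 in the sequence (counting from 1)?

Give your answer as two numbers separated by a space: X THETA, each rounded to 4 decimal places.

Initial: x=4.0000 theta=0.5000
After 1 (propagate distance d=25): x=16.5000 theta=0.5000
After 2 (thin lens f=28): x=16.5000 theta=-5/56 (≈-0.0893)
After 3 (propagate distance d=40): x=181/14 (≈12.9286) theta=-5/56 (≈-0.0893)
After 4 (thin lens f=45): x=181/14 (≈12.9286) theta=-949/2520 (≈-0.3766)
After 5 (propagate distance d=37): x=-2533/2520 (≈-1.0052) theta=-949/2520 (≈-0.3766)
After 6 (thin lens f=13): x=-2533/2520 (≈-1.0052) theta=-817/2730 (≈-0.2993)
After 7 (propagate distance d=8): x=-111361/32760 (≈-3.3993) theta=-817/2730 (≈-0.2993)
Rounded to 4 decimal places: x = -3.3993, theta = -0.2993

Answer: -3.3993 -0.2993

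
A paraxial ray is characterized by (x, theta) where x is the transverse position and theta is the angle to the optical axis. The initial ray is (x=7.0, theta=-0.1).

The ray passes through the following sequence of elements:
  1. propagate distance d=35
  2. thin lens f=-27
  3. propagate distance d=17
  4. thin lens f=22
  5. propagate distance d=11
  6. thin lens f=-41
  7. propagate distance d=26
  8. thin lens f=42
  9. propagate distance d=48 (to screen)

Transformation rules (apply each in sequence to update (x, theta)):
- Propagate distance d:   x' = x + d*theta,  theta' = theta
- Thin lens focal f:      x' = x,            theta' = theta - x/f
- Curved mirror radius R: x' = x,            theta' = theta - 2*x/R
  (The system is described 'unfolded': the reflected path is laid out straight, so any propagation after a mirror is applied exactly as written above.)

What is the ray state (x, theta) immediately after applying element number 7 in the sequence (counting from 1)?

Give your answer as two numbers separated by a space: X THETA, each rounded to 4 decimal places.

Answer: -0.1573 -0.0956

Derivation:
Initial: x=7.0000 theta=-0.1000
After 1 (propagate distance d=35): x=3.5000 theta=-0.1000
After 2 (thin lens f=-27): x=3.5000 theta=4/135 (≈0.0296)
After 3 (propagate distance d=17): x=1081/270 (≈4.0037) theta=4/135 (≈0.0296)
After 4 (thin lens f=22): x=1081/270 (≈4.0037) theta=-181/1188 (≈-0.1524)
After 5 (propagate distance d=11): x=419/180 (≈2.3278) theta=-181/1188 (≈-0.1524)
After 6 (thin lens f=-41): x=419/180 (≈2.3278) theta=-11639/121770 (≈-0.0956)
After 7 (propagate distance d=26): x=-38321/243540 (≈-0.1573) theta=-11639/121770 (≈-0.0956)
Rounded to 4 decimal places: x = -0.1573, theta = -0.0956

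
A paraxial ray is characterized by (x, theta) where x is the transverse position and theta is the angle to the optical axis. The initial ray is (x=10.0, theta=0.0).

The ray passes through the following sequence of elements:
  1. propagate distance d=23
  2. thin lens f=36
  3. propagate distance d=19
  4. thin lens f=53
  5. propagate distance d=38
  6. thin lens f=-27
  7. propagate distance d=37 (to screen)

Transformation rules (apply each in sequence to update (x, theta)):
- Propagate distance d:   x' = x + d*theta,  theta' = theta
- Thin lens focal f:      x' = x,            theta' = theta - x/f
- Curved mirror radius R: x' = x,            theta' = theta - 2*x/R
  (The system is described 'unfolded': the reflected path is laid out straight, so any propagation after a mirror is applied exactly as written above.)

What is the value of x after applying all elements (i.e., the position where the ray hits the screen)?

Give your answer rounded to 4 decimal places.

Initial: x=10.0000 theta=0.0000
After 1 (propagate distance d=23): x=10.0000 theta=0.0000
After 2 (thin lens f=36): x=10.0000 theta=-5/18 (≈-0.2778)
After 3 (propagate distance d=19): x=85/18 (≈4.7222) theta=-5/18 (≈-0.2778)
After 4 (thin lens f=53): x=85/18 (≈4.7222) theta=-175/477 (≈-0.3669)
After 5 (propagate distance d=38): x=-8795/954 (≈-9.2191) theta=-175/477 (≈-0.3669)
After 6 (thin lens f=-27): x=-8795/954 (≈-9.2191) theta=-18245/25758 (≈-0.7083)
After 7 (propagate distance d=37 (to screen)): x=-456265/12879 (≈-35.4271) theta=-18245/25758 (≈-0.7083)
Rounded to 4 decimal places: x = -35.4271

Answer: -35.4271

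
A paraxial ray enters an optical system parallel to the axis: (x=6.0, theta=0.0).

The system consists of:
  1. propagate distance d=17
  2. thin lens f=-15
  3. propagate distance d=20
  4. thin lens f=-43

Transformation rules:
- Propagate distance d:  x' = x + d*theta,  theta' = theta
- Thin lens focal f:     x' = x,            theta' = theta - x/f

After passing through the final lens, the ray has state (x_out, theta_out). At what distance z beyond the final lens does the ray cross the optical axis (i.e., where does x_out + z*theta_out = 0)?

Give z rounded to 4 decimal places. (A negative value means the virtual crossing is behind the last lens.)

Answer: -19.2949

Derivation:
Initial: x=6.0000 theta=0.0000
After 1 (propagate distance d=17): x=6.0000 theta=0.0000
After 2 (thin lens f=-15): x=6.0000 theta=0.4000
After 3 (propagate distance d=20): x=14.0000 theta=0.4000
After 4 (thin lens f=-43): x=14.0000 theta=156/215 (≈0.7256)
z_focus = -x_out/theta_out = -(14.0000)/(156/215) = -1505/78 ≈ -19.2949
Rounded to 4 decimal places: z = -19.2949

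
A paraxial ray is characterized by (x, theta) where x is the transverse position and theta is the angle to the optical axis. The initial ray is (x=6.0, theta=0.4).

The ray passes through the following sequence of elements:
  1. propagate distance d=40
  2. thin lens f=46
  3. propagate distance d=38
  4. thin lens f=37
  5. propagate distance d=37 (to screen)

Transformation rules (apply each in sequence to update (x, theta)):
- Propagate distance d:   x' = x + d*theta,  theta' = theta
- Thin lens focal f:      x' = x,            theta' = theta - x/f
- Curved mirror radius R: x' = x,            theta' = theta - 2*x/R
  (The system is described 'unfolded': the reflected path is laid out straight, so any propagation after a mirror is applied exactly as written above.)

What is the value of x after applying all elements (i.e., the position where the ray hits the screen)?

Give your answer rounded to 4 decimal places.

Answer: -2.8957

Derivation:
Initial: x=6.0000 theta=0.4000
After 1 (propagate distance d=40): x=22.0000 theta=0.4000
After 2 (thin lens f=46): x=22.0000 theta=-9/115 (≈-0.0783)
After 3 (propagate distance d=38): x=2188/115 (≈19.0261) theta=-9/115 (≈-0.0783)
After 4 (thin lens f=37): x=2188/115 (≈19.0261) theta=-2521/4255 (≈-0.5925)
After 5 (propagate distance d=37 (to screen)): x=-333/115 (≈-2.8957) theta=-2521/4255 (≈-0.5925)
Rounded to 4 decimal places: x = -2.8957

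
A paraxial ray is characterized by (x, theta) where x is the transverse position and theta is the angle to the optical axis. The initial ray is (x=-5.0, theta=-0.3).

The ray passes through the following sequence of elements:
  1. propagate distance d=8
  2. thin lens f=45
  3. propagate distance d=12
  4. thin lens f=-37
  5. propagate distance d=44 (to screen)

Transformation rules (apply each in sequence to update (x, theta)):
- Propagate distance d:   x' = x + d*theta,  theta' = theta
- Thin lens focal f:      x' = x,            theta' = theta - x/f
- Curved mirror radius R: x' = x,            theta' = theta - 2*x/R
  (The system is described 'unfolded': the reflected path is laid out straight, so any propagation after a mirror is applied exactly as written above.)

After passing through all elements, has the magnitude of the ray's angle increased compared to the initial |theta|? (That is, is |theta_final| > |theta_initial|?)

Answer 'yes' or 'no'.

Answer: yes

Derivation:
Initial: x=-5.0000 theta=-0.3000
After 1 (propagate distance d=8): x=-7.4000 theta=-0.3000
After 2 (thin lens f=45): x=-7.4000 theta=-61/450 (≈-0.1356)
After 3 (propagate distance d=12): x=-677/75 (≈-9.0267) theta=-61/450 (≈-0.1356)
After 4 (thin lens f=-37): x=-677/75 (≈-9.0267) theta=-6319/16650 (≈-0.3795)
After 5 (propagate distance d=44 (to screen)): x=-42833/1665 (≈-25.7255) theta=-6319/16650 (≈-0.3795)
|theta_initial|=0.3000 |theta_final|=6319/16650 (≈0.3795) -> increased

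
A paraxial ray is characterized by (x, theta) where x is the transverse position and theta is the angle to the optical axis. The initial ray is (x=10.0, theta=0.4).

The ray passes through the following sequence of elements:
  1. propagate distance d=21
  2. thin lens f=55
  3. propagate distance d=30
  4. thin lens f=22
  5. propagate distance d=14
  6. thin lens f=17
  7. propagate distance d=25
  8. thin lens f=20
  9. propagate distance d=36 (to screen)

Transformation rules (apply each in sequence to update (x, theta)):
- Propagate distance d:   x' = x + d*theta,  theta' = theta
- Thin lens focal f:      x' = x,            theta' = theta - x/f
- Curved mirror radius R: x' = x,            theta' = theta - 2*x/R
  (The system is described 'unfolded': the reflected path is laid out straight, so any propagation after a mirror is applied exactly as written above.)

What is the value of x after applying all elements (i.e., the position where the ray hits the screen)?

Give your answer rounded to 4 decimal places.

Answer: -28.2515

Derivation:
Initial: x=10.0000 theta=0.4000
After 1 (propagate distance d=21): x=18.4000 theta=0.4000
After 2 (thin lens f=55): x=18.4000 theta=18/275 (≈0.0655)
After 3 (propagate distance d=30): x=224/11 (≈20.3636) theta=18/275 (≈0.0655)
After 4 (thin lens f=22): x=224/11 (≈20.3636) theta=-2602/3025 (≈-0.8602)
After 5 (propagate distance d=14): x=25172/3025 (≈8.3213) theta=-2602/3025 (≈-0.8602)
After 6 (thin lens f=17): x=25172/3025 (≈8.3213) theta=-69406/51425 (≈-1.3497)
After 7 (propagate distance d=25): x=-1307226/51425 (≈-25.4200) theta=-69406/51425 (≈-1.3497)
After 8 (thin lens f=20): x=-1307226/51425 (≈-25.4200) theta=-3677/46750 (≈-0.0787)
After 9 (propagate distance d=36 (to screen)): x=-7264176/257125 (≈-28.2515) theta=-3677/46750 (≈-0.0787)
Rounded to 4 decimal places: x = -28.2515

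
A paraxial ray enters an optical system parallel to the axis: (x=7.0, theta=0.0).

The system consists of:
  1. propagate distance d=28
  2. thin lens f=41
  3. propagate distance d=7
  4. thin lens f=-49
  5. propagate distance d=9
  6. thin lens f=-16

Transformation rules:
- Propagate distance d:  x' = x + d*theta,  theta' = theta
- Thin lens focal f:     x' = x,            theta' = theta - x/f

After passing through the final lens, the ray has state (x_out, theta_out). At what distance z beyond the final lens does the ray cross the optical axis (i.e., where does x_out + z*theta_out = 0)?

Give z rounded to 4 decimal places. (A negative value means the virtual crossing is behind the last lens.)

Answer: -18.9744

Derivation:
Initial: x=7.0000 theta=0.0000
After 1 (propagate distance d=28): x=7.0000 theta=0.0000
After 2 (thin lens f=41): x=7.0000 theta=-7/41 (≈-0.1707)
After 3 (propagate distance d=7): x=238/41 (≈5.8049) theta=-7/41 (≈-0.1707)
After 4 (thin lens f=-49): x=238/41 (≈5.8049) theta=-15/287 (≈-0.0523)
After 5 (propagate distance d=9): x=1531/287 (≈5.3345) theta=-15/287 (≈-0.0523)
After 6 (thin lens f=-16): x=1531/287 (≈5.3345) theta=1291/4592 (≈0.2811)
z_focus = -x_out/theta_out = -(1531/287)/(1291/4592) = -24496/1291 ≈ -18.9744
Rounded to 4 decimal places: z = -18.9744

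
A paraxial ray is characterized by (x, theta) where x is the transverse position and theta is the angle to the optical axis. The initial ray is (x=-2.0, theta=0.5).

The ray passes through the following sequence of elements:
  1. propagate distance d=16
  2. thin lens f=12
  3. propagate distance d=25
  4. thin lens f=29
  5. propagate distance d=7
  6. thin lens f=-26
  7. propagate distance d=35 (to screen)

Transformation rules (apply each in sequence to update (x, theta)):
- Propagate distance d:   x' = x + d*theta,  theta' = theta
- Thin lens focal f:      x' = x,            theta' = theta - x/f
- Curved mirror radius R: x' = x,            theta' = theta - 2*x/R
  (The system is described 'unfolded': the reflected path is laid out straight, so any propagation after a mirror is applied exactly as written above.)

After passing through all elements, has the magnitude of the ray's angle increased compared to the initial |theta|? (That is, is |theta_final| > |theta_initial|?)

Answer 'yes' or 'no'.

Initial: x=-2.0000 theta=0.5000
After 1 (propagate distance d=16): x=6.0000 theta=0.5000
After 2 (thin lens f=12): x=6.0000 theta=0.0000
After 3 (propagate distance d=25): x=6.0000 theta=0.0000
After 4 (thin lens f=29): x=6.0000 theta=-6/29 (≈-0.2069)
After 5 (propagate distance d=7): x=132/29 (≈4.5517) theta=-6/29 (≈-0.2069)
After 6 (thin lens f=-26): x=132/29 (≈4.5517) theta=-12/377 (≈-0.0318)
After 7 (propagate distance d=35 (to screen)): x=1296/377 (≈3.4377) theta=-12/377 (≈-0.0318)
|theta_initial|=0.5000 |theta_final|=12/377 (≈0.0318) -> not increased

Answer: no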